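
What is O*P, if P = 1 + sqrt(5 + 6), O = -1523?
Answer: -1523 - 1523*sqrt(11) ≈ -6574.2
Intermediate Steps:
P = 1 + sqrt(11) ≈ 4.3166
O*P = -1523*(1 + sqrt(11)) = -1523 - 1523*sqrt(11)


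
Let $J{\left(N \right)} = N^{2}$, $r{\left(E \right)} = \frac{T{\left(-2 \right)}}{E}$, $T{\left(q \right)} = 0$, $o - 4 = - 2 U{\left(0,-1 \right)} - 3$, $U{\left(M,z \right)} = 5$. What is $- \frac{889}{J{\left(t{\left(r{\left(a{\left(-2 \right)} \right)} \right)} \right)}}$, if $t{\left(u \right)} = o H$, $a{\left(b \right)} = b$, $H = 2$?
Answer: $- \frac{889}{324} \approx -2.7438$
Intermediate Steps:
$o = -9$ ($o = 4 - 13 = -9$)
$r{\left(E \right)} = 0$ ($r{\left(E \right)} = \frac{0}{E} = 0$)
$t{\left(u \right)} = -18$ ($t{\left(u \right)} = \left(-9\right) 2 = -18$)
$- \frac{889}{J{\left(t{\left(r{\left(a{\left(-2 \right)} \right)} \right)} \right)}} = - \frac{889}{\left(-18\right)^{2}} = - \frac{889}{324}$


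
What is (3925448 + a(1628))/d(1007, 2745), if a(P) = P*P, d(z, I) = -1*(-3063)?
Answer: 2191944/1021 ≈ 2146.9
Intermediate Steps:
d(z, I) = 3063
a(P) = P²
(3925448 + a(1628))/d(1007, 2745) = (3925448 + 1628²)/3063 = (3925448 + 2650384)*(1/3063) = 6575832*(1/3063) = 2191944/1021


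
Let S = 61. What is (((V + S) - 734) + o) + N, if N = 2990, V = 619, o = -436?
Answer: 2500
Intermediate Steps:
(((V + S) - 734) + o) + N = (((619 + 61) - 734) - 436) + 2990 = ((680 - 734) - 436) + 2990 = (-54 - 436) + 2990 = -490 + 2990 = 2500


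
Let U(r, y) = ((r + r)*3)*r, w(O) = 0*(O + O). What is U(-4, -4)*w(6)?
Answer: 0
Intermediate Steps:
w(O) = 0 (w(O) = 0*(2*O) = 0)
U(r, y) = 6*r**2 (U(r, y) = ((2*r)*3)*r = (6*r)*r = 6*r**2)
U(-4, -4)*w(6) = (6*(-4)**2)*0 = (6*16)*0 = 96*0 = 0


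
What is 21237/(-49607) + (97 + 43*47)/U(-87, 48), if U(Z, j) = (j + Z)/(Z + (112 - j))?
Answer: 805242385/644891 ≈ 1248.6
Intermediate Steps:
U(Z, j) = (Z + j)/(112 + Z - j)
21237/(-49607) + (97 + 43*47)/U(-87, 48) = 21237/(-49607) + (97 + 43*47)/(((-87 + 48)/(112 - 87 - 1*48))) = 21237*(-1/49607) + (97 + 2021)/((-39/(112 - 87 - 48))) = -21237/49607 + 2118/((-39/(-23))) = -21237/49607 + 2118/((-1/23*(-39))) = -21237/49607 + 2118/(39/23) = -21237/49607 + 2118*(23/39) = -21237/49607 + 16238/13 = 805242385/644891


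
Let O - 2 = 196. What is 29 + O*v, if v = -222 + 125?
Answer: -19177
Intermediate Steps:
O = 198 (O = 2 + 196 = 198)
v = -97
29 + O*v = 29 + 198*(-97) = 29 - 19206 = -19177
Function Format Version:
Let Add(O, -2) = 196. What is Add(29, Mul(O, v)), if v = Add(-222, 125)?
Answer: -19177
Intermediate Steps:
O = 198 (O = Add(2, 196) = 198)
v = -97
Add(29, Mul(O, v)) = Add(29, Mul(198, -97)) = Add(29, -19206) = -19177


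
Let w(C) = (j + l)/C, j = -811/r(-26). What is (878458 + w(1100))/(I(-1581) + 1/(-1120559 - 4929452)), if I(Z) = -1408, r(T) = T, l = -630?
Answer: -13818160900933231/22147880271400 ≈ -623.90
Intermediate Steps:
j = 811/26 (j = -811/(-26) = -811*(-1/26) = 811/26 ≈ 31.192)
w(C) = -15569/(26*C) (w(C) = (811/26 - 630)/C = -15569/(26*C))
(878458 + w(1100))/(I(-1581) + 1/(-1120559 - 4929452)) = (878458 - 15569/26/1100)/(-1408 + 1/(-1120559 - 4929452)) = (878458 - 15569/26*1/1100)/(-1408 + 1/(-6050011)) = (878458 - 15569/28600)/(-1408 - 1/6050011) = 25123883231/(28600*(-8518415489/6050011)) = (25123883231/28600)*(-6050011/8518415489) = -13818160900933231/22147880271400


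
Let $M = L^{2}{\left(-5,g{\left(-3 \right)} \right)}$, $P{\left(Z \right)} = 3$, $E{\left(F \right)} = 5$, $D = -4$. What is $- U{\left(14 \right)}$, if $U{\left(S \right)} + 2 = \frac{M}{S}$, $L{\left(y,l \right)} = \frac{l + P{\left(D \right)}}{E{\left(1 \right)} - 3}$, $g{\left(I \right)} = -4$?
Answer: $\frac{111}{56} \approx 1.9821$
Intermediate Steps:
$L{\left(y,l \right)} = \frac{3}{2} + \frac{l}{2}$ ($L{\left(y,l \right)} = \frac{l + 3}{5 - 3} = \frac{3 + l}{2} = \left(3 + l\right) \frac{1}{2} = \frac{3}{2} + \frac{l}{2}$)
$M = \frac{1}{4}$ ($M = \left(\frac{3}{2} + \frac{1}{2} \left(-4\right)\right)^{2} = \left(\frac{3}{2} - 2\right)^{2} = \left(- \frac{1}{2}\right)^{2} = \frac{1}{4} \approx 0.25$)
$U{\left(S \right)} = -2 + \frac{1}{4 S}$
$- U{\left(14 \right)} = - (-2 + \frac{1}{4 \cdot 14}) = - (-2 + \frac{1}{4} \cdot \frac{1}{14}) = - (-2 + \frac{1}{56}) = \left(-1\right) \left(- \frac{111}{56}\right) = \frac{111}{56}$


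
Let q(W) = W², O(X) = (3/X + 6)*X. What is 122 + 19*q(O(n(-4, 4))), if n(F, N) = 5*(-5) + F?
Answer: 555701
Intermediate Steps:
n(F, N) = -25 + F
O(X) = X*(6 + 3/X) (O(X) = (6 + 3/X)*X = X*(6 + 3/X))
122 + 19*q(O(n(-4, 4))) = 122 + 19*(3 + 6*(-25 - 4))² = 122 + 19*(3 + 6*(-29))² = 122 + 19*(3 - 174)² = 122 + 19*(-171)² = 122 + 19*29241 = 122 + 555579 = 555701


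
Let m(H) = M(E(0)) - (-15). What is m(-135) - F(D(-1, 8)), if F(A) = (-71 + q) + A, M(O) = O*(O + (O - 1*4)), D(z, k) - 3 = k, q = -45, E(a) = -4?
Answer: 168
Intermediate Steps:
D(z, k) = 3 + k
M(O) = O*(-4 + 2*O) (M(O) = O*(O + (O - 4)) = O*(O + (-4 + O)) = O*(-4 + 2*O))
F(A) = -116 + A (F(A) = (-71 - 45) + A = -116 + A)
m(H) = 63 (m(H) = 2*(-4)*(-2 - 4) - (-15) = 2*(-4)*(-6) - 1*(-15) = 48 + 15 = 63)
m(-135) - F(D(-1, 8)) = 63 - (-116 + (3 + 8)) = 63 - (-116 + 11) = 63 - 1*(-105) = 63 + 105 = 168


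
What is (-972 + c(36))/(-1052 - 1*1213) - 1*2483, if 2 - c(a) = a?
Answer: -5622989/2265 ≈ -2482.6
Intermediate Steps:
c(a) = 2 - a
(-972 + c(36))/(-1052 - 1*1213) - 1*2483 = (-972 + (2 - 1*36))/(-1052 - 1*1213) - 1*2483 = (-972 + (2 - 36))/(-1052 - 1213) - 2483 = (-972 - 34)/(-2265) - 2483 = -1006*(-1/2265) - 2483 = 1006/2265 - 2483 = -5622989/2265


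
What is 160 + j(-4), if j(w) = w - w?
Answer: 160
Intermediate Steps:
j(w) = 0
160 + j(-4) = 160 + 0 = 160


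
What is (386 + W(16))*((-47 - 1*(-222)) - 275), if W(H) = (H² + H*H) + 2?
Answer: -90000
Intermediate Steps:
W(H) = 2 + 2*H² (W(H) = (H² + H²) + 2 = 2*H² + 2 = 2 + 2*H²)
(386 + W(16))*((-47 - 1*(-222)) - 275) = (386 + (2 + 2*16²))*((-47 - 1*(-222)) - 275) = (386 + (2 + 2*256))*((-47 + 222) - 275) = (386 + (2 + 512))*(175 - 275) = (386 + 514)*(-100) = 900*(-100) = -90000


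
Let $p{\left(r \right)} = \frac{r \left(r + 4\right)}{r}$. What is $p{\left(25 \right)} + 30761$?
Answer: $30790$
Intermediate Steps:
$p{\left(r \right)} = 4 + r$ ($p{\left(r \right)} = \frac{r \left(4 + r\right)}{r} = 4 + r$)
$p{\left(25 \right)} + 30761 = \left(4 + 25\right) + 30761 = 29 + 30761 = 30790$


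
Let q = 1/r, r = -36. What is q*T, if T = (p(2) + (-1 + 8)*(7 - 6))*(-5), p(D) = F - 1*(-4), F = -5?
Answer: 5/6 ≈ 0.83333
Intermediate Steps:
p(D) = -1 (p(D) = -5 - 1*(-4) = -5 + 4 = -1)
q = -1/36 (q = 1/(-36) = -1/36 ≈ -0.027778)
T = -30 (T = (-1 + (-1 + 8)*(7 - 6))*(-5) = (-1 + 7*1)*(-5) = (-1 + 7)*(-5) = 6*(-5) = -30)
q*T = -1/36*(-30) = 5/6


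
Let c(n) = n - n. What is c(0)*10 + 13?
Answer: 13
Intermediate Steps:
c(n) = 0
c(0)*10 + 13 = 0*10 + 13 = 0 + 13 = 13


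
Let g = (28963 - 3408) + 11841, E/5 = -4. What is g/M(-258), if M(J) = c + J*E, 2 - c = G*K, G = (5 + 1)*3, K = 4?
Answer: 18698/2545 ≈ 7.3470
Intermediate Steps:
E = -20 (E = 5*(-4) = -20)
G = 18 (G = 6*3 = 18)
g = 37396 (g = 25555 + 11841 = 37396)
c = -70 (c = 2 - 18*4 = 2 - 1*72 = 2 - 72 = -70)
M(J) = -70 - 20*J (M(J) = -70 + J*(-20) = -70 - 20*J)
g/M(-258) = 37396/(-70 - 20*(-258)) = 37396/(-70 + 5160) = 37396/5090 = 37396*(1/5090) = 18698/2545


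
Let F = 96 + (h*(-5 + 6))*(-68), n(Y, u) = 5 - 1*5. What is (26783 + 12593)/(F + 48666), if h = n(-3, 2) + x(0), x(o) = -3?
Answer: 19688/24483 ≈ 0.80415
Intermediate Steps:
n(Y, u) = 0 (n(Y, u) = 5 - 5 = 0)
h = -3 (h = 0 - 3 = -3)
F = 300 (F = 96 - 3*(-5 + 6)*(-68) = 96 - 3*1*(-68) = 96 - 3*(-68) = 96 + 204 = 300)
(26783 + 12593)/(F + 48666) = (26783 + 12593)/(300 + 48666) = 39376/48966 = 39376*(1/48966) = 19688/24483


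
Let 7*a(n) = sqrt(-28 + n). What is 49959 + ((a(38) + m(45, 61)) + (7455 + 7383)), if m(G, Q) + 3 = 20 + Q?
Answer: 64875 + sqrt(10)/7 ≈ 64875.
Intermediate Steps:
m(G, Q) = 17 + Q (m(G, Q) = -3 + (20 + Q) = 17 + Q)
a(n) = sqrt(-28 + n)/7
49959 + ((a(38) + m(45, 61)) + (7455 + 7383)) = 49959 + ((sqrt(-28 + 38)/7 + (17 + 61)) + (7455 + 7383)) = 49959 + ((sqrt(10)/7 + 78) + 14838) = 49959 + ((78 + sqrt(10)/7) + 14838) = 49959 + (14916 + sqrt(10)/7) = 64875 + sqrt(10)/7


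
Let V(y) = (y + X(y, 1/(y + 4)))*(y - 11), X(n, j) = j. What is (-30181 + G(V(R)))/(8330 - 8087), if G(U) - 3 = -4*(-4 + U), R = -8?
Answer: -3421/27 ≈ -126.70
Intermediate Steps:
V(y) = (-11 + y)*(y + 1/(4 + y)) (V(y) = (y + 1/(y + 4))*(y - 11) = (y + 1/(4 + y))*(-11 + y) = (-11 + y)*(y + 1/(4 + y)))
G(U) = 19 - 4*U (G(U) = 3 - 4*(-4 + U) = 3 + (16 - 4*U) = 19 - 4*U)
(-30181 + G(V(R)))/(8330 - 8087) = (-30181 + (19 - 4*(-11 - 8 - 8*(-11 - 8)*(4 - 8))/(4 - 8)))/(8330 - 8087) = (-30181 + (19 - 4*(-11 - 8 - 8*(-19)*(-4))/(-4)))/243 = (-30181 + (19 - (-1)*(-11 - 8 - 608)))*(1/243) = (-30181 + (19 - (-1)*(-627)))*(1/243) = (-30181 + (19 - 4*627/4))*(1/243) = (-30181 + (19 - 627))*(1/243) = (-30181 - 608)*(1/243) = -30789*1/243 = -3421/27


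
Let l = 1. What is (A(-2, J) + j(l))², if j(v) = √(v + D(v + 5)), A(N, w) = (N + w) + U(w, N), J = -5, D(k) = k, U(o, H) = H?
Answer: (9 - √7)² ≈ 40.376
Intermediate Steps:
A(N, w) = w + 2*N (A(N, w) = (N + w) + N = w + 2*N)
j(v) = √(5 + 2*v) (j(v) = √(v + (v + 5)) = √(v + (5 + v)) = √(5 + 2*v))
(A(-2, J) + j(l))² = ((-5 + 2*(-2)) + √(5 + 2*1))² = ((-5 - 4) + √(5 + 2))² = (-9 + √7)²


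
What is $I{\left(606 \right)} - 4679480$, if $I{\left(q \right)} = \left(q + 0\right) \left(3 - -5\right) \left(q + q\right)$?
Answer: $1196296$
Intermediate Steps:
$I{\left(q \right)} = 16 q^{2}$ ($I{\left(q \right)} = q \left(3 + 5\right) 2 q = q 8 \cdot 2 q = 8 q 2 q = 16 q^{2}$)
$I{\left(606 \right)} - 4679480 = 16 \cdot 606^{2} - 4679480 = 16 \cdot 367236 - 4679480 = 5875776 - 4679480 = 1196296$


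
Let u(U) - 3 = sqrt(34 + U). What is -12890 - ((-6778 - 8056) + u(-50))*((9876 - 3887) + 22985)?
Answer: 429700504 - 115896*I ≈ 4.297e+8 - 1.159e+5*I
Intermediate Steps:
u(U) = 3 + sqrt(34 + U)
-12890 - ((-6778 - 8056) + u(-50))*((9876 - 3887) + 22985) = -12890 - ((-6778 - 8056) + (3 + sqrt(34 - 50)))*((9876 - 3887) + 22985) = -12890 - (-14834 + (3 + sqrt(-16)))*(5989 + 22985) = -12890 - (-14834 + (3 + 4*I))*28974 = -12890 - (-14831 + 4*I)*28974 = -12890 - (-429713394 + 115896*I) = -12890 + (429713394 - 115896*I) = 429700504 - 115896*I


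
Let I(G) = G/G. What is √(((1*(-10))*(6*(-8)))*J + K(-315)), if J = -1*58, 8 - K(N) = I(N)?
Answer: I*√27833 ≈ 166.83*I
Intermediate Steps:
I(G) = 1
K(N) = 7 (K(N) = 8 - 1*1 = 8 - 1 = 7)
J = -58
√(((1*(-10))*(6*(-8)))*J + K(-315)) = √(((1*(-10))*(6*(-8)))*(-58) + 7) = √(-10*(-48)*(-58) + 7) = √(480*(-58) + 7) = √(-27840 + 7) = √(-27833) = I*√27833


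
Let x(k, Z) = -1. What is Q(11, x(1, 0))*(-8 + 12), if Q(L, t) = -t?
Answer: 4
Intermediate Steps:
Q(11, x(1, 0))*(-8 + 12) = (-1*(-1))*(-8 + 12) = 1*4 = 4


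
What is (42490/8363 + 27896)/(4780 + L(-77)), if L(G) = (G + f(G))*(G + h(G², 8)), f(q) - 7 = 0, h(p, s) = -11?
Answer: 116668369/45745610 ≈ 2.5504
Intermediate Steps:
f(q) = 7 (f(q) = 7 + 0 = 7)
L(G) = (-11 + G)*(7 + G) (L(G) = (G + 7)*(G - 11) = (7 + G)*(-11 + G) = (-11 + G)*(7 + G))
(42490/8363 + 27896)/(4780 + L(-77)) = (42490/8363 + 27896)/(4780 + (-77 + (-77)² - 4*(-77))) = (42490*(1/8363) + 27896)/(4780 + (-77 + 5929 + 308)) = (42490/8363 + 27896)/(4780 + 6160) = (233336738/8363)/10940 = (233336738/8363)*(1/10940) = 116668369/45745610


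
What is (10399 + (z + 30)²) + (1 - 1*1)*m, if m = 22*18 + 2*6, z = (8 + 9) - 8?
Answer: 11920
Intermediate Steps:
z = 9 (z = 17 - 8 = 9)
m = 408 (m = 396 + 12 = 408)
(10399 + (z + 30)²) + (1 - 1*1)*m = (10399 + (9 + 30)²) + (1 - 1*1)*408 = (10399 + 39²) + (1 - 1)*408 = (10399 + 1521) + 0*408 = 11920 + 0 = 11920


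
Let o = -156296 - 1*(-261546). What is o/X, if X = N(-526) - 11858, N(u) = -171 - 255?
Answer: -52625/6142 ≈ -8.5681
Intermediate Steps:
N(u) = -426
o = 105250 (o = -156296 + 261546 = 105250)
X = -12284 (X = -426 - 11858 = -12284)
o/X = 105250/(-12284) = 105250*(-1/12284) = -52625/6142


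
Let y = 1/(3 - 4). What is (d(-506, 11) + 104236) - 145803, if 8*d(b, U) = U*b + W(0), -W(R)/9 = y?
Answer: -338093/8 ≈ -42262.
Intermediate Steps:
y = -1 (y = 1/(-1) = -1)
W(R) = 9 (W(R) = -9*(-1) = 9)
d(b, U) = 9/8 + U*b/8 (d(b, U) = (U*b + 9)/8 = (9 + U*b)/8 = 9/8 + U*b/8)
(d(-506, 11) + 104236) - 145803 = ((9/8 + (⅛)*11*(-506)) + 104236) - 145803 = ((9/8 - 2783/4) + 104236) - 145803 = (-5557/8 + 104236) - 145803 = 828331/8 - 145803 = -338093/8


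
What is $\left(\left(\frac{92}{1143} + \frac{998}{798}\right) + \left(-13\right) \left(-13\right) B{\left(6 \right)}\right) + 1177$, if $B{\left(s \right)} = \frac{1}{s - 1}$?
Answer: $\frac{921334801}{760095} \approx 1212.1$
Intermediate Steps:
$B{\left(s \right)} = \frac{1}{-1 + s}$
$\left(\left(\frac{92}{1143} + \frac{998}{798}\right) + \left(-13\right) \left(-13\right) B{\left(6 \right)}\right) + 1177 = \left(\left(\frac{92}{1143} + \frac{998}{798}\right) + \frac{\left(-13\right) \left(-13\right)}{-1 + 6}\right) + 1177 = \left(\left(92 \cdot \frac{1}{1143} + 998 \cdot \frac{1}{798}\right) + \frac{169}{5}\right) + 1177 = \left(\left(\frac{92}{1143} + \frac{499}{399}\right) + 169 \cdot \frac{1}{5}\right) + 1177 = \left(\frac{202355}{152019} + \frac{169}{5}\right) + 1177 = \frac{26702986}{760095} + 1177 = \frac{921334801}{760095}$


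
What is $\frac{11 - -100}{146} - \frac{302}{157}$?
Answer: $- \frac{26665}{22922} \approx -1.1633$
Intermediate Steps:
$\frac{11 - -100}{146} - \frac{302}{157} = \left(11 + 100\right) \frac{1}{146} - \frac{302}{157} = 111 \cdot \frac{1}{146} - \frac{302}{157} = \frac{111}{146} - \frac{302}{157} = - \frac{26665}{22922}$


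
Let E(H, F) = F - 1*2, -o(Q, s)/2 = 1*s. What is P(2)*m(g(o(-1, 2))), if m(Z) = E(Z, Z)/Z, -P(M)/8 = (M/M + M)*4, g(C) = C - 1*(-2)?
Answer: -192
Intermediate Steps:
o(Q, s) = -2*s
g(C) = 2 + C (g(C) = C + 2 = 2 + C)
E(H, F) = -2 + F (E(H, F) = F - 2 = -2 + F)
P(M) = -32 - 32*M (P(M) = -8*(M/M + M)*4 = -8*(1 + M)*4 = -8*(4 + 4*M) = -32 - 32*M)
m(Z) = (-2 + Z)/Z
P(2)*m(g(o(-1, 2))) = (-32 - 32*2)*((-2 + (2 - 2*2))/(2 - 2*2)) = (-32 - 64)*((-2 + (2 - 4))/(2 - 4)) = -96*(-2 - 2)/(-2) = -(-48)*(-4) = -96*2 = -192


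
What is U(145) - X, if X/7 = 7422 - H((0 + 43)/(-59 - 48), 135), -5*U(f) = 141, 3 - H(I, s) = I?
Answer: -27797737/535 ≈ -51958.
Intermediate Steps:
H(I, s) = 3 - I
U(f) = -141/5 (U(f) = -1/5*141 = -141/5)
X = 5556530/107 (X = 7*(7422 - (3 - (0 + 43)/(-59 - 48))) = 7*(7422 - (3 - 43/(-107))) = 7*(7422 - (3 - 43*(-1)/107)) = 7*(7422 - (3 - 1*(-43/107))) = 7*(7422 - (3 + 43/107)) = 7*(7422 - 1*364/107) = 7*(7422 - 364/107) = 7*(793790/107) = 5556530/107 ≈ 51930.)
U(145) - X = -141/5 - 1*5556530/107 = -141/5 - 5556530/107 = -27797737/535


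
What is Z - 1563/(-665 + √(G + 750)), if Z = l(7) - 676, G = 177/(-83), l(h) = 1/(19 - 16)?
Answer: -3895565521/5785674 + 51579*√4731/36642602 ≈ -673.22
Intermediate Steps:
l(h) = ⅓ (l(h) = 1/3 = ⅓)
G = -177/83 (G = 177*(-1/83) = -177/83 ≈ -2.1325)
Z = -2027/3 (Z = ⅓ - 676 = -2027/3 ≈ -675.67)
Z - 1563/(-665 + √(G + 750)) = -2027/3 - 1563/(-665 + √(-177/83 + 750)) = -2027/3 - 1563/(-665 + √(62073/83)) = -2027/3 - 1563/(-665 + 33*√4731/83)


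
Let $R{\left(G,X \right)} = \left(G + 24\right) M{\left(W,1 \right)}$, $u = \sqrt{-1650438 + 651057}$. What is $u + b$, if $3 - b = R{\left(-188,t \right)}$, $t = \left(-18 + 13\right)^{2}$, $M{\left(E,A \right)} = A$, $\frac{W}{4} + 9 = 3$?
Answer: $167 + i \sqrt{999381} \approx 167.0 + 999.69 i$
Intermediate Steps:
$W = -24$ ($W = -36 + 4 \cdot 3 = -36 + 12 = -24$)
$t = 25$ ($t = \left(-5\right)^{2} = 25$)
$u = i \sqrt{999381}$ ($u = \sqrt{-999381} = i \sqrt{999381} \approx 999.69 i$)
$R{\left(G,X \right)} = 24 + G$ ($R{\left(G,X \right)} = \left(G + 24\right) 1 = \left(24 + G\right) 1 = 24 + G$)
$b = 167$ ($b = 3 - \left(24 - 188\right) = 3 - -164 = 3 + 164 = 167$)
$u + b = i \sqrt{999381} + 167 = 167 + i \sqrt{999381}$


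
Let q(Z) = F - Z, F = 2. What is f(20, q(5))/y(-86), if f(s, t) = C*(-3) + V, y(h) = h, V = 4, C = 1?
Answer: -1/86 ≈ -0.011628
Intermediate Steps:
q(Z) = 2 - Z
f(s, t) = 1 (f(s, t) = 1*(-3) + 4 = -3 + 4 = 1)
f(20, q(5))/y(-86) = 1/(-86) = 1*(-1/86) = -1/86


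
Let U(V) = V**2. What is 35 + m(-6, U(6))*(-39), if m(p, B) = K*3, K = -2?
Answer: 269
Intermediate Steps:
m(p, B) = -6 (m(p, B) = -2*3 = -6)
35 + m(-6, U(6))*(-39) = 35 - 6*(-39) = 35 + 234 = 269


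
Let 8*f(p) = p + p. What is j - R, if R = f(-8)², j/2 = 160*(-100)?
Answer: -32004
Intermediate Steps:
f(p) = p/4 (f(p) = (p + p)/8 = (2*p)/8 = p/4)
j = -32000 (j = 2*(160*(-100)) = 2*(-16000) = -32000)
R = 4 (R = ((¼)*(-8))² = (-2)² = 4)
j - R = -32000 - 1*4 = -32000 - 4 = -32004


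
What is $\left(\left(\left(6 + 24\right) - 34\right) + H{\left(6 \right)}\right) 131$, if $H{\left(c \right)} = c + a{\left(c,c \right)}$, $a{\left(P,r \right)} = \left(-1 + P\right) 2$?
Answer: $1572$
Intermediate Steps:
$a{\left(P,r \right)} = -2 + 2 P$
$H{\left(c \right)} = -2 + 3 c$ ($H{\left(c \right)} = c + \left(-2 + 2 c\right) = -2 + 3 c$)
$\left(\left(\left(6 + 24\right) - 34\right) + H{\left(6 \right)}\right) 131 = \left(\left(\left(6 + 24\right) - 34\right) + \left(-2 + 3 \cdot 6\right)\right) 131 = \left(\left(30 - 34\right) + \left(-2 + 18\right)\right) 131 = \left(-4 + 16\right) 131 = 12 \cdot 131 = 1572$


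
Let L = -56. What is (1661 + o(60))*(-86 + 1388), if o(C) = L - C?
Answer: 2011590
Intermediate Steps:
o(C) = -56 - C
(1661 + o(60))*(-86 + 1388) = (1661 + (-56 - 1*60))*(-86 + 1388) = (1661 + (-56 - 60))*1302 = (1661 - 116)*1302 = 1545*1302 = 2011590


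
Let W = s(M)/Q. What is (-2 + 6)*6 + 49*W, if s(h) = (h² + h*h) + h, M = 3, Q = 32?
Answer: 1797/32 ≈ 56.156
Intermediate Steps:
s(h) = h + 2*h² (s(h) = (h² + h²) + h = 2*h² + h = h + 2*h²)
W = 21/32 (W = (3*(1 + 2*3))/32 = (3*(1 + 6))*(1/32) = (3*7)*(1/32) = 21*(1/32) = 21/32 ≈ 0.65625)
(-2 + 6)*6 + 49*W = (-2 + 6)*6 + 49*(21/32) = 4*6 + 1029/32 = 24 + 1029/32 = 1797/32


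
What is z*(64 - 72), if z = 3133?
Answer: -25064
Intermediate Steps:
z*(64 - 72) = 3133*(64 - 72) = 3133*(-8) = -25064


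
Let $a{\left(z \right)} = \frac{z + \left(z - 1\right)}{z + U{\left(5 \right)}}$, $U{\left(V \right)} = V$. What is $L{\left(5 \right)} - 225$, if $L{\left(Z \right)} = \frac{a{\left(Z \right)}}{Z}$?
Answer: $- \frac{11241}{50} \approx -224.82$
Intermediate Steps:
$a{\left(z \right)} = \frac{-1 + 2 z}{5 + z}$ ($a{\left(z \right)} = \frac{z + \left(z - 1\right)}{z + 5} = \frac{z + \left(-1 + z\right)}{5 + z} = \frac{-1 + 2 z}{5 + z}$)
$L{\left(Z \right)} = \frac{-1 + 2 Z}{Z \left(5 + Z\right)}$ ($L{\left(Z \right)} = \frac{\frac{1}{5 + Z} \left(-1 + 2 Z\right)}{Z} = \frac{-1 + 2 Z}{Z \left(5 + Z\right)}$)
$L{\left(5 \right)} - 225 = \frac{-1 + 2 \cdot 5}{5 \left(5 + 5\right)} - 225 = \frac{-1 + 10}{5 \cdot 10} - 225 = \frac{1}{5} \cdot \frac{1}{10} \cdot 9 - 225 = \frac{9}{50} - 225 = - \frac{11241}{50}$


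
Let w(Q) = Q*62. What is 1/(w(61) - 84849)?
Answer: -1/81067 ≈ -1.2335e-5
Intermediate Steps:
w(Q) = 62*Q
1/(w(61) - 84849) = 1/(62*61 - 84849) = 1/(3782 - 84849) = 1/(-81067) = -1/81067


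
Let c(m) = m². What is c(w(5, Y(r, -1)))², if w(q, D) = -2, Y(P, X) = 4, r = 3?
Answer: 16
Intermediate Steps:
c(w(5, Y(r, -1)))² = ((-2)²)² = 4² = 16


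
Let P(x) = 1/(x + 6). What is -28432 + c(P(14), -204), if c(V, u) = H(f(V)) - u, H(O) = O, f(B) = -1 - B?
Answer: -564581/20 ≈ -28229.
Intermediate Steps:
P(x) = 1/(6 + x)
c(V, u) = -1 - V - u (c(V, u) = (-1 - V) - u = -1 - V - u)
-28432 + c(P(14), -204) = -28432 + (-1 - 1/(6 + 14) - 1*(-204)) = -28432 + (-1 - 1/20 + 204) = -28432 + 4059/20 = -564581/20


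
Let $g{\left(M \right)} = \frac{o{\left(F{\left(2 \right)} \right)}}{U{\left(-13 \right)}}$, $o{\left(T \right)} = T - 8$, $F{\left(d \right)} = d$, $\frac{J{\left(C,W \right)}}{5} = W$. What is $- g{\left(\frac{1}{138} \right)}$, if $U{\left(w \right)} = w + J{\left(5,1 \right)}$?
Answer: $- \frac{3}{4} \approx -0.75$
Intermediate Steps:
$J{\left(C,W \right)} = 5 W$
$o{\left(T \right)} = -8 + T$
$U{\left(w \right)} = 5 + w$ ($U{\left(w \right)} = w + 5 \cdot 1 = w + 5 = 5 + w$)
$g{\left(M \right)} = \frac{3}{4}$ ($g{\left(M \right)} = \frac{-8 + 2}{5 - 13} = - \frac{6}{-8} = \left(-6\right) \left(- \frac{1}{8}\right) = \frac{3}{4}$)
$- g{\left(\frac{1}{138} \right)} = \left(-1\right) \frac{3}{4} = - \frac{3}{4}$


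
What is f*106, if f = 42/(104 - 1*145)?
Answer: -4452/41 ≈ -108.59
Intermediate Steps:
f = -42/41 (f = 42/(104 - 145) = 42/(-41) = 42*(-1/41) = -42/41 ≈ -1.0244)
f*106 = -42/41*106 = -4452/41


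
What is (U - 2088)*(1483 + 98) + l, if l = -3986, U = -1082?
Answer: -5015756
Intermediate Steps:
(U - 2088)*(1483 + 98) + l = (-1082 - 2088)*(1483 + 98) - 3986 = -3170*1581 - 3986 = -5011770 - 3986 = -5015756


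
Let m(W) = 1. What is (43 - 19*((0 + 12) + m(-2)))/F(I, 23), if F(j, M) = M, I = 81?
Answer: -204/23 ≈ -8.8696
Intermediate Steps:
(43 - 19*((0 + 12) + m(-2)))/F(I, 23) = (43 - 19*((0 + 12) + 1))/23 = (43 - 19*(12 + 1))*(1/23) = (43 - 19*13)*(1/23) = (43 - 247)*(1/23) = -204*1/23 = -204/23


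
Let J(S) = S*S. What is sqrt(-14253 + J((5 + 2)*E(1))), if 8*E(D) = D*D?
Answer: I*sqrt(912143)/8 ≈ 119.38*I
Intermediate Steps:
E(D) = D**2/8 (E(D) = (D*D)/8 = D**2/8)
J(S) = S**2
sqrt(-14253 + J((5 + 2)*E(1))) = sqrt(-14253 + ((5 + 2)*((1/8)*1**2))**2) = sqrt(-14253 + (7*((1/8)*1))**2) = sqrt(-14253 + (7*(1/8))**2) = sqrt(-14253 + (7/8)**2) = sqrt(-14253 + 49/64) = sqrt(-912143/64) = I*sqrt(912143)/8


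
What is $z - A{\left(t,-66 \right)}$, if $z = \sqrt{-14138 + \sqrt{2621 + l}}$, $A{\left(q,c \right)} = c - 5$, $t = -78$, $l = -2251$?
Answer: $71 + \sqrt{-14138 + \sqrt{370}} \approx 71.0 + 118.82 i$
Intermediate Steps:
$A{\left(q,c \right)} = -5 + c$
$z = \sqrt{-14138 + \sqrt{370}}$ ($z = \sqrt{-14138 + \sqrt{2621 - 2251}} = \sqrt{-14138 + \sqrt{370}} \approx 118.82 i$)
$z - A{\left(t,-66 \right)} = \sqrt{-14138 + \sqrt{370}} - \left(-5 - 66\right) = \sqrt{-14138 + \sqrt{370}} - -71 = \sqrt{-14138 + \sqrt{370}} + 71 = 71 + \sqrt{-14138 + \sqrt{370}}$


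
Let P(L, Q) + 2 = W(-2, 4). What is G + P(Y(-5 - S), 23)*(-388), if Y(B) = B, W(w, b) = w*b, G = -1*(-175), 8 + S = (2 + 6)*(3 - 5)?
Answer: 4055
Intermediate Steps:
S = -24 (S = -8 + (2 + 6)*(3 - 5) = -8 + 8*(-2) = -8 - 16 = -24)
G = 175
W(w, b) = b*w
P(L, Q) = -10 (P(L, Q) = -2 + 4*(-2) = -2 - 8 = -10)
G + P(Y(-5 - S), 23)*(-388) = 175 - 10*(-388) = 175 + 3880 = 4055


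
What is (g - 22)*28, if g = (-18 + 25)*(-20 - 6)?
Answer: -5712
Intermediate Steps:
g = -182 (g = 7*(-26) = -182)
(g - 22)*28 = (-182 - 22)*28 = -204*28 = -5712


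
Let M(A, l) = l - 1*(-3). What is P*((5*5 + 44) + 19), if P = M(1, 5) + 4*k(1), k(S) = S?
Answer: 1056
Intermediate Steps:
M(A, l) = 3 + l (M(A, l) = l + 3 = 3 + l)
P = 12 (P = (3 + 5) + 4*1 = 8 + 4 = 12)
P*((5*5 + 44) + 19) = 12*((5*5 + 44) + 19) = 12*((25 + 44) + 19) = 12*(69 + 19) = 12*88 = 1056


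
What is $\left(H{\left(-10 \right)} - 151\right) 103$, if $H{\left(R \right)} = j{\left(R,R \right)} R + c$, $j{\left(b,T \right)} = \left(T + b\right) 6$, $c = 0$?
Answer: $108047$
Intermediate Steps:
$j{\left(b,T \right)} = 6 T + 6 b$
$H{\left(R \right)} = 12 R^{2}$ ($H{\left(R \right)} = \left(6 R + 6 R\right) R + 0 = 12 R R + 0 = 12 R^{2} + 0 = 12 R^{2}$)
$\left(H{\left(-10 \right)} - 151\right) 103 = \left(12 \left(-10\right)^{2} - 151\right) 103 = \left(12 \cdot 100 - 151\right) 103 = \left(1200 - 151\right) 103 = 1049 \cdot 103 = 108047$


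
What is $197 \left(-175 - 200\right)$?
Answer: $-73875$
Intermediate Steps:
$197 \left(-175 - 200\right) = 197 \left(-375\right) = -73875$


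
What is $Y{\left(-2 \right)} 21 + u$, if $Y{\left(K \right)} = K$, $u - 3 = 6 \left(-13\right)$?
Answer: $-117$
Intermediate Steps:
$u = -75$ ($u = 3 + 6 \left(-13\right) = 3 - 78 = -75$)
$Y{\left(-2 \right)} 21 + u = \left(-2\right) 21 - 75 = -42 - 75 = -117$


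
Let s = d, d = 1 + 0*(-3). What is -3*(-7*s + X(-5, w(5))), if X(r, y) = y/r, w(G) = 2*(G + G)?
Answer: 33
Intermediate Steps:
w(G) = 4*G (w(G) = 2*(2*G) = 4*G)
d = 1 (d = 1 + 0 = 1)
s = 1
-3*(-7*s + X(-5, w(5))) = -3*(-7*1 + (4*5)/(-5)) = -3*(-7 + 20*(-⅕)) = -3*(-7 - 4) = -3*(-11) = 33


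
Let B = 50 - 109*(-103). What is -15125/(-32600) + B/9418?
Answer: 10201549/6140536 ≈ 1.6613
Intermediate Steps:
B = 11277 (B = 50 + 11227 = 11277)
-15125/(-32600) + B/9418 = -15125/(-32600) + 11277/9418 = -15125*(-1/32600) + 11277*(1/9418) = 605/1304 + 11277/9418 = 10201549/6140536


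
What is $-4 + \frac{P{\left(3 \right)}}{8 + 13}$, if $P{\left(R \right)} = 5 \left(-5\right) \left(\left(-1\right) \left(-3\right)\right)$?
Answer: $- \frac{53}{7} \approx -7.5714$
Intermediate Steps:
$P{\left(R \right)} = -75$ ($P{\left(R \right)} = \left(-25\right) 3 = -75$)
$-4 + \frac{P{\left(3 \right)}}{8 + 13} = -4 - \frac{75}{8 + 13} = -4 - \frac{75}{21} = -4 - \frac{25}{7} = - \frac{53}{7}$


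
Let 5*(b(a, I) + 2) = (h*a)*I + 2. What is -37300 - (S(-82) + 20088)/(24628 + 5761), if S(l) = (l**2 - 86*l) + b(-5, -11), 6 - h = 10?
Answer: -5667717592/151945 ≈ -37301.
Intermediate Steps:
h = -4 (h = 6 - 1*10 = 6 - 10 = -4)
b(a, I) = -8/5 - 4*I*a/5 (b(a, I) = -2 + ((-4*a)*I + 2)/5 = -2 + (-4*I*a + 2)/5 = -2 + (2 - 4*I*a)/5 = -2 + (2/5 - 4*I*a/5) = -8/5 - 4*I*a/5)
S(l) = -228/5 + l**2 - 86*l (S(l) = (l**2 - 86*l) + (-8/5 - 4/5*(-11)*(-5)) = (l**2 - 86*l) + (-8/5 - 44) = (l**2 - 86*l) - 228/5 = -228/5 + l**2 - 86*l)
-37300 - (S(-82) + 20088)/(24628 + 5761) = -37300 - ((-228/5 + (-82)**2 - 86*(-82)) + 20088)/(24628 + 5761) = -37300 - ((-228/5 + 6724 + 7052) + 20088)/30389 = -37300 - (68652/5 + 20088)/30389 = -37300 - 169092/(5*30389) = -37300 - 1*169092/151945 = -37300 - 169092/151945 = -5667717592/151945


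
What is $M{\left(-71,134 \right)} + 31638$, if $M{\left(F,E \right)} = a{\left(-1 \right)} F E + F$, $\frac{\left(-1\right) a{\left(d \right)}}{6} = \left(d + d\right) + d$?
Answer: $-139685$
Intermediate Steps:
$a{\left(d \right)} = - 18 d$ ($a{\left(d \right)} = - 6 \left(\left(d + d\right) + d\right) = - 6 \left(2 d + d\right) = - 6 \cdot 3 d = - 18 d$)
$M{\left(F,E \right)} = F + 18 E F$ ($M{\left(F,E \right)} = \left(-18\right) \left(-1\right) F E + F = 18 F E + F = 18 E F + F = F + 18 E F$)
$M{\left(-71,134 \right)} + 31638 = - 71 \left(1 + 18 \cdot 134\right) + 31638 = - 71 \left(1 + 2412\right) + 31638 = \left(-71\right) 2413 + 31638 = -171323 + 31638 = -139685$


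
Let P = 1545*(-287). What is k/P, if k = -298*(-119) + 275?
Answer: -35737/443415 ≈ -0.080595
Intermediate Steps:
k = 35737 (k = 35462 + 275 = 35737)
P = -443415
k/P = 35737/(-443415) = 35737*(-1/443415) = -35737/443415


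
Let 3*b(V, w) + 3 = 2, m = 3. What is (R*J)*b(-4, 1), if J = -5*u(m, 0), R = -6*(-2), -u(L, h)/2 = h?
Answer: 0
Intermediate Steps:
u(L, h) = -2*h
R = 12
b(V, w) = -⅓ (b(V, w) = -1 + (⅓)*2 = -1 + ⅔ = -⅓)
J = 0 (J = -(-10)*0 = -5*0 = 0)
(R*J)*b(-4, 1) = (12*0)*(-⅓) = 0*(-⅓) = 0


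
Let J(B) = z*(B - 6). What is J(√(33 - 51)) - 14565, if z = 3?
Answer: -14583 + 9*I*√2 ≈ -14583.0 + 12.728*I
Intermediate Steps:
J(B) = -18 + 3*B (J(B) = 3*(B - 6) = 3*(-6 + B) = -18 + 3*B)
J(√(33 - 51)) - 14565 = (-18 + 3*√(33 - 51)) - 14565 = (-18 + 3*√(-18)) - 14565 = (-18 + 3*(3*I*√2)) - 14565 = (-18 + 9*I*√2) - 14565 = -14583 + 9*I*√2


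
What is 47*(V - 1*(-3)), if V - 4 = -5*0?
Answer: 329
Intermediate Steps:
V = 4 (V = 4 - 5*0 = 4 + 0 = 4)
47*(V - 1*(-3)) = 47*(4 - 1*(-3)) = 47*(4 + 3) = 47*7 = 329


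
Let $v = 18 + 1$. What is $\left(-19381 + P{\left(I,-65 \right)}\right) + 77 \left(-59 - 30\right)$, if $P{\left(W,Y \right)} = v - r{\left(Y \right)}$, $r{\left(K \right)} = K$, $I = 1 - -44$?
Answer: $-26150$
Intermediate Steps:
$I = 45$ ($I = 1 + 44 = 45$)
$v = 19$
$P{\left(W,Y \right)} = 19 - Y$
$\left(-19381 + P{\left(I,-65 \right)}\right) + 77 \left(-59 - 30\right) = \left(-19381 + \left(19 - -65\right)\right) + 77 \left(-59 - 30\right) = \left(-19381 + \left(19 + 65\right)\right) + 77 \left(-89\right) = \left(-19381 + 84\right) - 6853 = -19297 - 6853 = -26150$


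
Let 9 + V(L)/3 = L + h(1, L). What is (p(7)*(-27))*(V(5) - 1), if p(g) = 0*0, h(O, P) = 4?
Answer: 0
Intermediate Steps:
p(g) = 0
V(L) = -15 + 3*L (V(L) = -27 + 3*(L + 4) = -27 + 3*(4 + L) = -27 + (12 + 3*L) = -15 + 3*L)
(p(7)*(-27))*(V(5) - 1) = (0*(-27))*((-15 + 3*5) - 1) = 0*((-15 + 15) - 1) = 0*(0 - 1) = 0*(-1) = 0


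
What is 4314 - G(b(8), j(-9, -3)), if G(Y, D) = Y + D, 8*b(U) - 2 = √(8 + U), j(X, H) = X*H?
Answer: 17145/4 ≈ 4286.3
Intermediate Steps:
j(X, H) = H*X
b(U) = ¼ + √(8 + U)/8
G(Y, D) = D + Y
4314 - G(b(8), j(-9, -3)) = 4314 - (-3*(-9) + (¼ + √(8 + 8)/8)) = 4314 - (27 + (¼ + √16/8)) = 4314 - (27 + (¼ + (⅛)*4)) = 4314 - (27 + (¼ + ½)) = 4314 - (27 + ¾) = 4314 - 1*111/4 = 4314 - 111/4 = 17145/4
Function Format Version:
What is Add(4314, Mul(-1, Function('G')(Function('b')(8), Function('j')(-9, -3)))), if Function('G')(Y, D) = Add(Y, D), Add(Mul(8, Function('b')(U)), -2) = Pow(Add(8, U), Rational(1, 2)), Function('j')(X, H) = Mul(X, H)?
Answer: Rational(17145, 4) ≈ 4286.3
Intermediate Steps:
Function('j')(X, H) = Mul(H, X)
Function('b')(U) = Add(Rational(1, 4), Mul(Rational(1, 8), Pow(Add(8, U), Rational(1, 2))))
Function('G')(Y, D) = Add(D, Y)
Add(4314, Mul(-1, Function('G')(Function('b')(8), Function('j')(-9, -3)))) = Add(4314, Mul(-1, Add(Mul(-3, -9), Add(Rational(1, 4), Mul(Rational(1, 8), Pow(Add(8, 8), Rational(1, 2))))))) = Add(4314, Mul(-1, Add(27, Add(Rational(1, 4), Mul(Rational(1, 8), Pow(16, Rational(1, 2))))))) = Add(4314, Mul(-1, Add(27, Add(Rational(1, 4), Mul(Rational(1, 8), 4))))) = Add(4314, Mul(-1, Add(27, Add(Rational(1, 4), Rational(1, 2))))) = Add(4314, Mul(-1, Add(27, Rational(3, 4)))) = Add(4314, Mul(-1, Rational(111, 4))) = Add(4314, Rational(-111, 4)) = Rational(17145, 4)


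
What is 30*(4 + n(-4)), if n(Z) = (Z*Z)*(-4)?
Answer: -1800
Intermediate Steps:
n(Z) = -4*Z² (n(Z) = Z²*(-4) = -4*Z²)
30*(4 + n(-4)) = 30*(4 - 4*(-4)²) = 30*(4 - 4*16) = 30*(4 - 64) = 30*(-60) = -1800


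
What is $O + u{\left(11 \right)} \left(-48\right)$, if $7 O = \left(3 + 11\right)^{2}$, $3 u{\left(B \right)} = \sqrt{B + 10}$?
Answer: $28 - 16 \sqrt{21} \approx -45.321$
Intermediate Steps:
$u{\left(B \right)} = \frac{\sqrt{10 + B}}{3}$ ($u{\left(B \right)} = \frac{\sqrt{B + 10}}{3} = \frac{\sqrt{10 + B}}{3}$)
$O = 28$ ($O = \frac{\left(3 + 11\right)^{2}}{7} = \frac{14^{2}}{7} = \frac{1}{7} \cdot 196 = 28$)
$O + u{\left(11 \right)} \left(-48\right) = 28 + \frac{\sqrt{10 + 11}}{3} \left(-48\right) = 28 + \frac{\sqrt{21}}{3} \left(-48\right) = 28 - 16 \sqrt{21}$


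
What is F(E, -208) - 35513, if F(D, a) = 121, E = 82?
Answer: -35392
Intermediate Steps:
F(E, -208) - 35513 = 121 - 35513 = -35392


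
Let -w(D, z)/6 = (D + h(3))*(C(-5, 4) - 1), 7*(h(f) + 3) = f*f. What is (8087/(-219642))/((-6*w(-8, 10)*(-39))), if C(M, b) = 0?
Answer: 56609/20969661024 ≈ 2.6996e-6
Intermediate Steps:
h(f) = -3 + f²/7 (h(f) = -3 + (f*f)/7 = -3 + f²/7)
w(D, z) = -72/7 + 6*D (w(D, z) = -6*(D + (-3 + (⅐)*3²))*(0 - 1) = -6*(D + (-3 + (⅐)*9))*(-1) = -6*(D + (-3 + 9/7))*(-1) = -6*(D - 12/7)*(-1) = -6*(-12/7 + D)*(-1) = -6*(12/7 - D) = -72/7 + 6*D)
(8087/(-219642))/((-6*w(-8, 10)*(-39))) = (8087/(-219642))/((-6*(-72/7 + 6*(-8))*(-39))) = (8087*(-1/219642))/((-6*(-72/7 - 48)*(-39))) = -8087/(219642*(-6*(-408/7)*(-39))) = -8087/(219642*((2448/7)*(-39))) = -8087/(219642*(-95472/7)) = -8087/219642*(-7/95472) = 56609/20969661024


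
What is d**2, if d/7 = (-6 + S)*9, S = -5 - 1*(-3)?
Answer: 254016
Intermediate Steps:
S = -2 (S = -5 + 3 = -2)
d = -504 (d = 7*((-6 - 2)*9) = 7*(-8*9) = 7*(-72) = -504)
d**2 = (-504)**2 = 254016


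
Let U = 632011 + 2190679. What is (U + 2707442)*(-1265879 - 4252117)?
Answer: -30515246255472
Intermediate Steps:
U = 2822690
(U + 2707442)*(-1265879 - 4252117) = (2822690 + 2707442)*(-1265879 - 4252117) = 5530132*(-5517996) = -30515246255472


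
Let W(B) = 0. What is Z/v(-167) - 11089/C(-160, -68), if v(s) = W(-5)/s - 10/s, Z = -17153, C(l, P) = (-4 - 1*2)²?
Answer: -51617363/180 ≈ -2.8676e+5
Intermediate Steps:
C(l, P) = 36 (C(l, P) = (-4 - 2)² = (-6)² = 36)
v(s) = -10/s (v(s) = 0/s - 10/s = 0 - 10/s = -10/s)
Z/v(-167) - 11089/C(-160, -68) = -17153/((-10/(-167))) - 11089/36 = -17153/((-10*(-1/167))) - 11089*1/36 = -17153/10/167 - 11089/36 = -17153*167/10 - 11089/36 = -2864551/10 - 11089/36 = -51617363/180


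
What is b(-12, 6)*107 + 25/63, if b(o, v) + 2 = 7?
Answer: 33730/63 ≈ 535.40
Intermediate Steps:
b(o, v) = 5 (b(o, v) = -2 + 7 = 5)
b(-12, 6)*107 + 25/63 = 5*107 + 25/63 = 535 + 25*(1/63) = 535 + 25/63 = 33730/63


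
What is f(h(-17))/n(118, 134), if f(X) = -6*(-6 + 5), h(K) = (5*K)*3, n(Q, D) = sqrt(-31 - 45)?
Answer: -3*I*sqrt(19)/19 ≈ -0.68825*I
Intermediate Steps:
n(Q, D) = 2*I*sqrt(19) (n(Q, D) = sqrt(-76) = 2*I*sqrt(19))
h(K) = 15*K
f(X) = 6 (f(X) = -6*(-1) = 6)
f(h(-17))/n(118, 134) = 6/((2*I*sqrt(19))) = 6*(-I*sqrt(19)/38) = -3*I*sqrt(19)/19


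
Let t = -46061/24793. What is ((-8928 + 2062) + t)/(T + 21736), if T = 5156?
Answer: -170274799/666733356 ≈ -0.25539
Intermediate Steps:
t = -46061/24793 ≈ -1.8578
((-8928 + 2062) + t)/(T + 21736) = ((-8928 + 2062) - 46061/24793)/(5156 + 21736) = (-6866 - 46061/24793)/26892 = -170274799/24793*1/26892 = -170274799/666733356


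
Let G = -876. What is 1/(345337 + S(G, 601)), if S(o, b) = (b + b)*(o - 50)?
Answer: -1/767715 ≈ -1.3026e-6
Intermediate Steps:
S(o, b) = 2*b*(-50 + o) (S(o, b) = (2*b)*(-50 + o) = 2*b*(-50 + o))
1/(345337 + S(G, 601)) = 1/(345337 + 2*601*(-50 - 876)) = 1/(345337 + 2*601*(-926)) = 1/(345337 - 1113052) = 1/(-767715) = -1/767715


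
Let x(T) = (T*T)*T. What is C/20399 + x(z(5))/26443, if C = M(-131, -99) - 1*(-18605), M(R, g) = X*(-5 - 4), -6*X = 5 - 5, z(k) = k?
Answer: 494521890/539410757 ≈ 0.91678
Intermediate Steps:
X = 0 (X = -(5 - 5)/6 = -⅙*0 = 0)
M(R, g) = 0 (M(R, g) = 0*(-5 - 4) = 0*(-9) = 0)
x(T) = T³ (x(T) = T²*T = T³)
C = 18605 (C = 0 - 1*(-18605) = 0 + 18605 = 18605)
C/20399 + x(z(5))/26443 = 18605/20399 + 5³/26443 = 18605*(1/20399) + 125*(1/26443) = 18605/20399 + 125/26443 = 494521890/539410757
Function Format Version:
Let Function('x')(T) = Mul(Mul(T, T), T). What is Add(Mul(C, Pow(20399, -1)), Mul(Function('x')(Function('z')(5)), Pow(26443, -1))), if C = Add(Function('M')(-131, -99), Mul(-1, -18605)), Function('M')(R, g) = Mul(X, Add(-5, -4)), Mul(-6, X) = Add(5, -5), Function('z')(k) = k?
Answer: Rational(494521890, 539410757) ≈ 0.91678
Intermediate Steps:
X = 0 (X = Mul(Rational(-1, 6), Add(5, -5)) = Mul(Rational(-1, 6), 0) = 0)
Function('M')(R, g) = 0 (Function('M')(R, g) = Mul(0, Add(-5, -4)) = Mul(0, -9) = 0)
Function('x')(T) = Pow(T, 3) (Function('x')(T) = Mul(Pow(T, 2), T) = Pow(T, 3))
C = 18605 (C = Add(0, Mul(-1, -18605)) = Add(0, 18605) = 18605)
Add(Mul(C, Pow(20399, -1)), Mul(Function('x')(Function('z')(5)), Pow(26443, -1))) = Add(Mul(18605, Pow(20399, -1)), Mul(Pow(5, 3), Pow(26443, -1))) = Add(Mul(18605, Rational(1, 20399)), Mul(125, Rational(1, 26443))) = Add(Rational(18605, 20399), Rational(125, 26443)) = Rational(494521890, 539410757)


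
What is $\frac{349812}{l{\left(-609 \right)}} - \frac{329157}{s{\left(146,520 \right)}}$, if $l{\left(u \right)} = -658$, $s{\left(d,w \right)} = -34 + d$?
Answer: $- \frac{18268875}{5264} \approx -3470.5$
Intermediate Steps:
$\frac{349812}{l{\left(-609 \right)}} - \frac{329157}{s{\left(146,520 \right)}} = \frac{349812}{-658} - \frac{329157}{-34 + 146} = 349812 \left(- \frac{1}{658}\right) - \frac{329157}{112} = - \frac{174906}{329} - \frac{329157}{112} = - \frac{18268875}{5264}$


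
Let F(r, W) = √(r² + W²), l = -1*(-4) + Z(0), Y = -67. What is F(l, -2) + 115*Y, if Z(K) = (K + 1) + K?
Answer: -7705 + √29 ≈ -7699.6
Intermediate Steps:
Z(K) = 1 + 2*K (Z(K) = (1 + K) + K = 1 + 2*K)
l = 5 (l = -1*(-4) + (1 + 2*0) = 4 + (1 + 0) = 4 + 1 = 5)
F(r, W) = √(W² + r²)
F(l, -2) + 115*Y = √((-2)² + 5²) + 115*(-67) = √(4 + 25) - 7705 = √29 - 7705 = -7705 + √29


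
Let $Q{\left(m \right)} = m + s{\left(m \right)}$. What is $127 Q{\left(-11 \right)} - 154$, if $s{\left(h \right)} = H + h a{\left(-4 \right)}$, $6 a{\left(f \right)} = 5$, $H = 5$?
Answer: $- \frac{12481}{6} \approx -2080.2$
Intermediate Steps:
$a{\left(f \right)} = \frac{5}{6}$ ($a{\left(f \right)} = \frac{1}{6} \cdot 5 = \frac{5}{6}$)
$s{\left(h \right)} = 5 + \frac{5 h}{6}$ ($s{\left(h \right)} = 5 + h \frac{5}{6} = 5 + \frac{5 h}{6}$)
$Q{\left(m \right)} = 5 + \frac{11 m}{6}$ ($Q{\left(m \right)} = m + \left(5 + \frac{5 m}{6}\right) = 5 + \frac{11 m}{6}$)
$127 Q{\left(-11 \right)} - 154 = 127 \left(5 + \frac{11}{6} \left(-11\right)\right) - 154 = 127 \left(5 - \frac{121}{6}\right) - 154 = 127 \left(- \frac{91}{6}\right) - 154 = - \frac{11557}{6} - 154 = - \frac{12481}{6}$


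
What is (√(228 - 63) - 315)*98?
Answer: -30870 + 98*√165 ≈ -29611.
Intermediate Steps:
(√(228 - 63) - 315)*98 = (√165 - 315)*98 = (-315 + √165)*98 = -30870 + 98*√165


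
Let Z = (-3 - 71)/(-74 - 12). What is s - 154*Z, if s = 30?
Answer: -4408/43 ≈ -102.51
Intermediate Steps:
Z = 37/43 (Z = -74/(-86) = -74*(-1/86) = 37/43 ≈ 0.86047)
s - 154*Z = 30 - 154*37/43 = 30 - 5698/43 = -4408/43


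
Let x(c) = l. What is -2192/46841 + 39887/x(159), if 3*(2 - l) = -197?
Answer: 5604595925/9508723 ≈ 589.42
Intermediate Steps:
l = 203/3 (l = 2 - ⅓*(-197) = 2 + 197/3 = 203/3 ≈ 67.667)
x(c) = 203/3
-2192/46841 + 39887/x(159) = -2192/46841 + 39887/(203/3) = -2192*1/46841 + 39887*(3/203) = -2192/46841 + 119661/203 = 5604595925/9508723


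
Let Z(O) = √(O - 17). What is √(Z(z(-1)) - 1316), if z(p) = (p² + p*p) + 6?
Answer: √(-1316 + 3*I) ≈ 0.0413 + 36.277*I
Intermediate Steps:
z(p) = 6 + 2*p² (z(p) = (p² + p²) + 6 = 2*p² + 6 = 6 + 2*p²)
Z(O) = √(-17 + O)
√(Z(z(-1)) - 1316) = √(√(-17 + (6 + 2*(-1)²)) - 1316) = √(√(-17 + (6 + 2*1)) - 1316) = √(√(-17 + (6 + 2)) - 1316) = √(√(-17 + 8) - 1316) = √(√(-9) - 1316) = √(3*I - 1316) = √(-1316 + 3*I)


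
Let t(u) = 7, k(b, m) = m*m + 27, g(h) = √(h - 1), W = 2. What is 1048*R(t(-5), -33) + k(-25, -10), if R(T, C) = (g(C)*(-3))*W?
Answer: 127 - 6288*I*√34 ≈ 127.0 - 36665.0*I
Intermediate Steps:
g(h) = √(-1 + h)
k(b, m) = 27 + m² (k(b, m) = m² + 27 = 27 + m²)
R(T, C) = -6*√(-1 + C) (R(T, C) = (√(-1 + C)*(-3))*2 = -3*√(-1 + C)*2 = -6*√(-1 + C))
1048*R(t(-5), -33) + k(-25, -10) = 1048*(-6*√(-1 - 33)) + (27 + (-10)²) = 1048*(-6*I*√34) + (27 + 100) = 1048*(-6*I*√34) + 127 = -6288*I*√34 + 127 = 127 - 6288*I*√34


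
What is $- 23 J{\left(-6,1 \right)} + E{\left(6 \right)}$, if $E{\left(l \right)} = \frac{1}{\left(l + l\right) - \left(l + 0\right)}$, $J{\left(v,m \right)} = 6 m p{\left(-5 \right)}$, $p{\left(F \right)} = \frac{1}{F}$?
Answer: $\frac{833}{30} \approx 27.767$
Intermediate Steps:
$J{\left(v,m \right)} = - \frac{6 m}{5}$ ($J{\left(v,m \right)} = \frac{6 m}{-5} = 6 m \left(- \frac{1}{5}\right) = - \frac{6 m}{5}$)
$E{\left(l \right)} = \frac{1}{l}$ ($E{\left(l \right)} = \frac{1}{2 l - l} = \frac{1}{l}$)
$- 23 J{\left(-6,1 \right)} + E{\left(6 \right)} = - 23 \left(\left(- \frac{6}{5}\right) 1\right) + \frac{1}{6} = \left(-23\right) \left(- \frac{6}{5}\right) + \frac{1}{6} = \frac{138}{5} + \frac{1}{6} = \frac{833}{30}$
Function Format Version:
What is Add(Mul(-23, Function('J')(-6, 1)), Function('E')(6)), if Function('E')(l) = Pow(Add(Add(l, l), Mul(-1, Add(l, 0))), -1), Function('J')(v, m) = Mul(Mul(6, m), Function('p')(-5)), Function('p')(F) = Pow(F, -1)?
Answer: Rational(833, 30) ≈ 27.767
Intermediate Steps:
Function('J')(v, m) = Mul(Rational(-6, 5), m) (Function('J')(v, m) = Mul(Mul(6, m), Pow(-5, -1)) = Mul(Mul(6, m), Rational(-1, 5)) = Mul(Rational(-6, 5), m))
Function('E')(l) = Pow(l, -1) (Function('E')(l) = Pow(Add(Mul(2, l), Mul(-1, l)), -1) = Pow(l, -1))
Add(Mul(-23, Function('J')(-6, 1)), Function('E')(6)) = Add(Mul(-23, Mul(Rational(-6, 5), 1)), Pow(6, -1)) = Add(Mul(-23, Rational(-6, 5)), Rational(1, 6)) = Add(Rational(138, 5), Rational(1, 6)) = Rational(833, 30)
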